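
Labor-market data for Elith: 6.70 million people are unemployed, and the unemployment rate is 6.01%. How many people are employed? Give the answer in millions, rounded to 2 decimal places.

About 104.78 million are employed.

Labor force = U / u = 6.70 / 0.0601 ≈ 111.48 million.
Employed = labor force − unemployed = 111.48 − 6.70 = 104.78 million.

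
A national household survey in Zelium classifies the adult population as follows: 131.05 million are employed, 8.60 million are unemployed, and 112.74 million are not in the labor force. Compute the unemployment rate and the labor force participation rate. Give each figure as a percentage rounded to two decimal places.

Unemployment rate ≈ 6.16%; labor force participation rate ≈ 55.33%.

Labor force = employed + unemployed = 131.05 + 8.60 = 139.65 million.
Working-age population = 139.65 + 112.74 = 252.39 million.
Unemployment rate = 8.60 / 139.65 = 6.16%.
Labor force participation rate = 139.65 / 252.39 = 55.33%.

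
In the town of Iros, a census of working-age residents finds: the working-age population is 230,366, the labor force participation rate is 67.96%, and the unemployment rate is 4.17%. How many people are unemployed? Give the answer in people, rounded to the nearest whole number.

Labor force = 0.6796 × 230,366 = 156,557.
Unemployed = 0.0417 × 156,557 ≈ 6,528.

About 6,528 are unemployed.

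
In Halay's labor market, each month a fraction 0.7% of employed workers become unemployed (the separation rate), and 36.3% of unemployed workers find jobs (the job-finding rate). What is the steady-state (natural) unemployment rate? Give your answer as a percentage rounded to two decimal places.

Steady-state unemployment rate ≈ 1.89%.

At steady state the flows balance: s·E = f·U, so U/(E+U) = s/(s+f).
u* = 0.7 / (0.7 + 36.3) = 0.7 / 37.00 = 1.89%.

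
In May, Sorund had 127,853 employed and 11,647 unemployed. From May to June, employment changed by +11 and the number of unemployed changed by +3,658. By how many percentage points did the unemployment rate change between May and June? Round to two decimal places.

The unemployment rate changed by +2.34 percentage points.

May: labor force = 127,853 + 11,647 = 139,500; u = 11,647/139,500 = 8.35%.
June: labor force = 127,864 + 15,305 = 143,169; u = 15,305/143,169 = 10.69%.
Change = 10.69% − 8.35% = +2.34 pp.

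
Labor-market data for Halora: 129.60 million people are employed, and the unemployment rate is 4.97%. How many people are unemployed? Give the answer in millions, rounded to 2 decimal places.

Let U be the number unemployed. The labor force is E + U, and U/(E+U) = 0.0497.
So U = 0.0497 × 129.60 / (1 − 0.0497) = 6.4411 / 0.9503 ≈ 6.78 million.

About 6.78 million are unemployed.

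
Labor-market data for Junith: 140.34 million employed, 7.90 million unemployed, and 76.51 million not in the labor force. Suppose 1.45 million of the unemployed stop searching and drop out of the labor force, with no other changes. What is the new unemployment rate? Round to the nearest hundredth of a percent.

New unemployment rate ≈ 4.39%.

Initially, labor force = 140.34 + 7.90 = 148.24 million, so u = 7.90/148.24 = 5.33%.
After the change, unemployed and labor force both fall by 1.45 → E = 140.34, U = 6.45, labor force = 146.79 million.
New unemployment rate = 6.45 / 146.79 = 4.39%.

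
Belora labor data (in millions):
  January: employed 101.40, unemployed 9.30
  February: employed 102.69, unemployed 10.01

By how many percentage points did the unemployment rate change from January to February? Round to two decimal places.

The unemployment rate changed by +0.48 percentage points.

January: labor force = 101.40 + 9.30 = 110.70; u = 9.30/110.70 = 8.40%.
February: labor force = 102.69 + 10.01 = 112.70; u = 10.01/112.70 = 8.88%.
Change = 8.88% − 8.40% = +0.48 pp.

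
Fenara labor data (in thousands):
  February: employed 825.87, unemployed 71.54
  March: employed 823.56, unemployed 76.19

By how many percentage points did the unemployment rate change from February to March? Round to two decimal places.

February: labor force = 825.87 + 71.54 = 897.41; u = 71.54/897.41 = 7.97%.
March: labor force = 823.56 + 76.19 = 899.75; u = 76.19/899.75 = 8.47%.
Change = 8.47% − 7.97% = +0.50 pp.

The unemployment rate changed by +0.50 percentage points.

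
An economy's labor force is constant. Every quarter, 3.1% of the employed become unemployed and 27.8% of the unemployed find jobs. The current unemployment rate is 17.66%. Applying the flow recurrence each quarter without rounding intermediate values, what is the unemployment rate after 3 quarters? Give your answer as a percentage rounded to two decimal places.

Unemployment rate after three quarters ≈ 12.55%.

With a fixed labor force, u_{t+1} = u_t + s·(1−u_t) − f·u_t = u_t·(1−s−f) + s.
Here 1−s−f = 0.691 and s = 0.031.
u_1 = 0.176600 × 0.691 + 0.031 = 0.153031.
u_2 = 0.153031 × 0.691 + 0.031 = 0.136744.
u_3 = 0.136744 × 0.691 + 0.031 = 0.125490.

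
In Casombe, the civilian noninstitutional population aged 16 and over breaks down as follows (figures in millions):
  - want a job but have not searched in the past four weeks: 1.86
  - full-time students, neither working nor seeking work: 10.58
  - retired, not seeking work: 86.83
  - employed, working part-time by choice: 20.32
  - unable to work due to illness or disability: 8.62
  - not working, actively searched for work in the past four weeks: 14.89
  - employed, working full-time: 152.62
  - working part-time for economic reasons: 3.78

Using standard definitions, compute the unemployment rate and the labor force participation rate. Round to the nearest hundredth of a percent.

Employed = 20.32 + 152.62 + 3.78 = 176.72 million (anyone who worked, including part-time for economic reasons, counts as employed).
Unemployed = 14.89 million.
Labor force = 176.72 + 14.89 = 191.61 million.
Not in labor force = 1.86 + 10.58 + 86.83 + 8.62 = 107.89 million (those not working and not actively searching are outside the labor force — including those who want a job but have given up searching).
Civilian working-age population = 191.61 + 107.89 = 299.50 million.
Unemployment rate = 14.89 / 191.61 = 7.77%.
Labor force participation rate = 191.61 / 299.50 = 63.98%.

Unemployment rate ≈ 7.77%; labor force participation rate ≈ 63.98%.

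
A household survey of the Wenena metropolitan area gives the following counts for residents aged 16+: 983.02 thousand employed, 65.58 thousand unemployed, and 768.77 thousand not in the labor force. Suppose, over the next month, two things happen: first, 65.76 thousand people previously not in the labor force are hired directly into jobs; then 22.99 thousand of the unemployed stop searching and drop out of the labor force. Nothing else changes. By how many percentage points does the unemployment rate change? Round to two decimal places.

Initially, labor force = 983.02 + 65.58 = 1,048.60 thousand, so u = 65.58/1,048.60 = 6.25%.
After the first change, employed and labor force both rise by 65.76; unemployed unchanged → E = 1,048.78, U = 65.58, labor force = 1,114.36 thousand.
After the second change, unemployed and labor force both fall by 22.99 → E = 1,048.78, U = 42.59, labor force = 1,091.37 thousand.
New unemployment rate = 42.59 / 1,091.37 = 3.90%.
Change = 3.90% − 6.25% = −2.35 percentage points.

The unemployment rate changes by −2.35 percentage points.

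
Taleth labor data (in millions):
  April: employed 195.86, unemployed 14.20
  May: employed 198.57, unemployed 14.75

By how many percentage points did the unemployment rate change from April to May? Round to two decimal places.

April: labor force = 195.86 + 14.20 = 210.06; u = 14.20/210.06 = 6.76%.
May: labor force = 198.57 + 14.75 = 213.32; u = 14.75/213.32 = 6.91%.
Change = 6.91% − 6.76% = +0.15 pp.

The unemployment rate changed by +0.15 percentage points.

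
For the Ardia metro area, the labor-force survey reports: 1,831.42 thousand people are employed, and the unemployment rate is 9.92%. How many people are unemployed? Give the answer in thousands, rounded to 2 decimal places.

Let U be the number unemployed. The labor force is E + U, and U/(E+U) = 0.0992.
So U = 0.0992 × 1,831.42 / (1 − 0.0992) = 181.6769 / 0.9008 ≈ 201.68 thousand.

About 201.68 thousand are unemployed.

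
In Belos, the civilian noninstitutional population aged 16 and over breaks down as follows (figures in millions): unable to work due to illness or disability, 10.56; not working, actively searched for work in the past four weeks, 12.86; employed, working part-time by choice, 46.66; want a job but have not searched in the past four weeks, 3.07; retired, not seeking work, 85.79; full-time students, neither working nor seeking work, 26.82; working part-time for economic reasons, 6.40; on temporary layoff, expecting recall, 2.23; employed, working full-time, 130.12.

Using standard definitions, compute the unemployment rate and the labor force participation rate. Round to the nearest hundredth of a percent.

Employed = 46.66 + 6.40 + 130.12 = 183.18 million (anyone who worked, including part-time for economic reasons, counts as employed).
Unemployed = 12.86 + 2.23 = 15.09 million (jobless and actively searching, or on temporary layoff).
Labor force = 183.18 + 15.09 = 198.27 million.
Not in labor force = 10.56 + 3.07 + 85.79 + 26.82 = 126.24 million (those not working and not actively searching are outside the labor force — including those who want a job but have given up searching).
Civilian working-age population = 198.27 + 126.24 = 324.51 million.
Unemployment rate = 15.09 / 198.27 = 7.61%.
Labor force participation rate = 198.27 / 324.51 = 61.10%.

Unemployment rate ≈ 7.61%; labor force participation rate ≈ 61.10%.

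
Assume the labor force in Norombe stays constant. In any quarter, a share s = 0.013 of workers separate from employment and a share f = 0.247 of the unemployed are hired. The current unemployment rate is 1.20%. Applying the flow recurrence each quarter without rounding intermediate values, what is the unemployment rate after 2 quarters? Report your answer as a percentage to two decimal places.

Unemployment rate after two quarters ≈ 2.92%.

With a fixed labor force, u_{t+1} = u_t + s·(1−u_t) − f·u_t = u_t·(1−s−f) + s.
Here 1−s−f = 0.740 and s = 0.013.
u_1 = 0.012000 × 0.740 + 0.013 = 0.021880.
u_2 = 0.021880 × 0.740 + 0.013 = 0.029191.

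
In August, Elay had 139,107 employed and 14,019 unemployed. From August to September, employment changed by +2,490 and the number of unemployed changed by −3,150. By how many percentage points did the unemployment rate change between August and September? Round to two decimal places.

The unemployment rate changed by −2.03 percentage points.

August: labor force = 139,107 + 14,019 = 153,126; u = 14,019/153,126 = 9.16%.
September: labor force = 141,597 + 10,869 = 152,466; u = 10,869/152,466 = 7.13%.
Change = 7.13% − 9.16% = −2.03 pp.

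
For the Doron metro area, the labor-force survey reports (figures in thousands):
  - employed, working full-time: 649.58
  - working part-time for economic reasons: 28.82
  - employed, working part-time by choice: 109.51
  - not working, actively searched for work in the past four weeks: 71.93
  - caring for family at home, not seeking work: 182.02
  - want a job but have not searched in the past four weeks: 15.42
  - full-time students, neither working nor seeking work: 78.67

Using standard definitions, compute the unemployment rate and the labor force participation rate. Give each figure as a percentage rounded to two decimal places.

Unemployment rate ≈ 8.37%; labor force participation rate ≈ 75.69%.

Employed = 649.58 + 28.82 + 109.51 = 787.91 thousand (anyone who worked, including part-time for economic reasons, counts as employed).
Unemployed = 71.93 thousand.
Labor force = 787.91 + 71.93 = 859.84 thousand.
Not in labor force = 182.02 + 15.42 + 78.67 = 276.11 thousand (those not working and not actively searching are outside the labor force — including those who want a job but have given up searching).
Civilian working-age population = 859.84 + 276.11 = 1,135.95 thousand.
Unemployment rate = 71.93 / 859.84 = 8.37%.
Labor force participation rate = 859.84 / 1,135.95 = 75.69%.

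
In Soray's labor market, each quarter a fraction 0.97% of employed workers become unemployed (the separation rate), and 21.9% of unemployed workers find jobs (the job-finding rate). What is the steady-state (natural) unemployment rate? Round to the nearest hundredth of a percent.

Steady-state unemployment rate ≈ 4.24%.

At steady state the flows balance: s·E = f·U, so U/(E+U) = s/(s+f).
u* = 0.97 / (0.97 + 21.9) = 0.97 / 22.87 = 4.24%.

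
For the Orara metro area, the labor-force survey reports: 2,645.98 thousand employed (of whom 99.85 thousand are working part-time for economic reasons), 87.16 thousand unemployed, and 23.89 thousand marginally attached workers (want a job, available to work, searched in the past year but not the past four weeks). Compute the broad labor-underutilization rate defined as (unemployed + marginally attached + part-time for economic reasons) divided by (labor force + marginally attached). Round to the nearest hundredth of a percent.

Broad underutilization rate ≈ 7.65%.

Labor force = 2,645.98 + 87.16 = 2,733.14 thousand.
Numerator = 87.16 + 23.89 + 99.85 = 210.90 thousand.
Denominator = 2,733.14 + 23.89 = 2,757.03 thousand.
Broad rate = 210.90 / 2,757.03 = 7.65%.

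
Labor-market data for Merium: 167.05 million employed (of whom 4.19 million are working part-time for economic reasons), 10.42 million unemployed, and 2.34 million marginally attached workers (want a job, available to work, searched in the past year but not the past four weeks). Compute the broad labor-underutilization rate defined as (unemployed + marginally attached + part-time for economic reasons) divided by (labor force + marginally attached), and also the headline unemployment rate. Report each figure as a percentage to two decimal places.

Broad underutilization rate ≈ 9.43%; headline unemployment rate ≈ 5.87%.

Labor force = 167.05 + 10.42 = 177.47 million.
Numerator = 10.42 + 2.34 + 4.19 = 16.95 million.
Denominator = 177.47 + 2.34 = 179.81 million.
Broad rate = 16.95 / 179.81 = 9.43%.
Headline unemployment rate = 10.42 / 177.47 = 5.87%.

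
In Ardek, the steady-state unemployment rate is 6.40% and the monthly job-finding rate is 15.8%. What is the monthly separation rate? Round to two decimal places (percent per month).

Separation rate ≈ 1.08% per month.

From u* = s/(s+f): s = u·f/(1−u).
s = 0.0640 × 15.8 / (1 − 0.0640) = 1.0112 / 0.9360 ≈ 1.08% per month.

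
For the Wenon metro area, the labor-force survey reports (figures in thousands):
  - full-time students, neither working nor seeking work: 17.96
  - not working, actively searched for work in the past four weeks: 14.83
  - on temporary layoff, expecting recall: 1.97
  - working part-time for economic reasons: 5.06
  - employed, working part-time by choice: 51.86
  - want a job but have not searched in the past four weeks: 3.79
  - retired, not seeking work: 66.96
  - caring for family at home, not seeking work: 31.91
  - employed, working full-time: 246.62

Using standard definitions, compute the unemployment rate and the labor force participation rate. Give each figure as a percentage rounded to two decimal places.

Unemployment rate ≈ 5.24%; labor force participation rate ≈ 72.65%.

Employed = 5.06 + 51.86 + 246.62 = 303.54 thousand (anyone who worked, including part-time for economic reasons, counts as employed).
Unemployed = 14.83 + 1.97 = 16.80 thousand (jobless and actively searching, or on temporary layoff).
Labor force = 303.54 + 16.80 = 320.34 thousand.
Not in labor force = 17.96 + 3.79 + 66.96 + 31.91 = 120.62 thousand (those not working and not actively searching are outside the labor force — including those who want a job but have given up searching).
Civilian working-age population = 320.34 + 120.62 = 440.96 thousand.
Unemployment rate = 16.80 / 320.34 = 5.24%.
Labor force participation rate = 320.34 / 440.96 = 72.65%.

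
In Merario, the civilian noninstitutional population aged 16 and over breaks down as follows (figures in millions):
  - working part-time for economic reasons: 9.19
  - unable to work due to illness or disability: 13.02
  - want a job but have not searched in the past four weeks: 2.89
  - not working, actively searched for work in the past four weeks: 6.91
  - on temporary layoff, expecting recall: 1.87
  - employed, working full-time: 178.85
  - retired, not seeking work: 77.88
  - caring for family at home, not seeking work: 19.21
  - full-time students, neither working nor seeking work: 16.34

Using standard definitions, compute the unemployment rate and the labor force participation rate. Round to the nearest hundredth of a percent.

Unemployment rate ≈ 4.46%; labor force participation rate ≈ 60.34%.

Employed = 9.19 + 178.85 = 188.04 million (anyone who worked, including part-time for economic reasons, counts as employed).
Unemployed = 6.91 + 1.87 = 8.78 million (jobless and actively searching, or on temporary layoff).
Labor force = 188.04 + 8.78 = 196.82 million.
Not in labor force = 13.02 + 2.89 + 77.88 + 19.21 + 16.34 = 129.34 million (those not working and not actively searching are outside the labor force — including those who want a job but have given up searching).
Civilian working-age population = 196.82 + 129.34 = 326.16 million.
Unemployment rate = 8.78 / 196.82 = 4.46%.
Labor force participation rate = 196.82 / 326.16 = 60.34%.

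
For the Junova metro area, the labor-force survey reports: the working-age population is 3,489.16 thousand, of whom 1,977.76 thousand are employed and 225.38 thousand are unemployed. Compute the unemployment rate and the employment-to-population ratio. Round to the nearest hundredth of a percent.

Unemployment rate ≈ 10.23%; employment-population ratio ≈ 56.68%.

Labor force = employed + unemployed = 1,977.76 + 225.38 = 2,203.14 thousand.
Unemployment rate = 225.38 / 2,203.14 = 10.23%.
Employment-population ratio = 1,977.76 / 3,489.16 = 56.68%.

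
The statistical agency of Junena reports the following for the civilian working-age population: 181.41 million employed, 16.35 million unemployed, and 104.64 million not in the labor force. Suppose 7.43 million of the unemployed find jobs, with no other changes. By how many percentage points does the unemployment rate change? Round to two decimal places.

Initially, labor force = 181.41 + 16.35 = 197.76 million, so u = 16.35/197.76 = 8.27%.
After the change, unemployed falls and employed rises by 7.43; labor force unchanged → E = 188.84, U = 8.92, labor force = 197.76 million.
New unemployment rate = 8.92 / 197.76 = 4.51%.
Change = 4.51% − 8.27% = −3.76 percentage points.

The unemployment rate changes by −3.76 percentage points.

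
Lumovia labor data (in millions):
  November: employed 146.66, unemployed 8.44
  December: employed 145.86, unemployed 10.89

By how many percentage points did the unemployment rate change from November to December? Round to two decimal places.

November: labor force = 146.66 + 8.44 = 155.10; u = 8.44/155.10 = 5.44%.
December: labor force = 145.86 + 10.89 = 156.75; u = 10.89/156.75 = 6.95%.
Change = 6.95% − 5.44% = +1.51 pp.

The unemployment rate changed by +1.51 percentage points.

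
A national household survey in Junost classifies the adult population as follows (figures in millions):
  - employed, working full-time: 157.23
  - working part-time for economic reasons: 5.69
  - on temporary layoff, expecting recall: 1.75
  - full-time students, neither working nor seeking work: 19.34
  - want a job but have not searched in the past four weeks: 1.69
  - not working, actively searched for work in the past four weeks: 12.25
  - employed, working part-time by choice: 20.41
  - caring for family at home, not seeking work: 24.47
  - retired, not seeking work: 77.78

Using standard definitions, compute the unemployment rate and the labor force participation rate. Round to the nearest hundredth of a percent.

Employed = 157.23 + 5.69 + 20.41 = 183.33 million (anyone who worked, including part-time for economic reasons, counts as employed).
Unemployed = 1.75 + 12.25 = 14.00 million (jobless and actively searching, or on temporary layoff).
Labor force = 183.33 + 14.00 = 197.33 million.
Not in labor force = 19.34 + 1.69 + 24.47 + 77.78 = 123.28 million (those not working and not actively searching are outside the labor force — including those who want a job but have given up searching).
Civilian working-age population = 197.33 + 123.28 = 320.61 million.
Unemployment rate = 14.00 / 197.33 = 7.09%.
Labor force participation rate = 197.33 / 320.61 = 61.55%.

Unemployment rate ≈ 7.09%; labor force participation rate ≈ 61.55%.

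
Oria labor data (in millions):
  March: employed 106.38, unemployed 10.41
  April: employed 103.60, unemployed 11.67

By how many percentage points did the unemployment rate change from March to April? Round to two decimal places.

March: labor force = 106.38 + 10.41 = 116.79; u = 10.41/116.79 = 8.91%.
April: labor force = 103.60 + 11.67 = 115.27; u = 11.67/115.27 = 10.12%.
Change = 10.12% − 8.91% = +1.21 pp.

The unemployment rate changed by +1.21 percentage points.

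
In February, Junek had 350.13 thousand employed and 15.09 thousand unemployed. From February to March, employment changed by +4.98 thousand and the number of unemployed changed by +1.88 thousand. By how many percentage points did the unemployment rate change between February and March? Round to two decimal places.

The unemployment rate changed by +0.43 percentage points.

February: labor force = 350.13 + 15.09 = 365.22; u = 15.09/365.22 = 4.13%.
March: labor force = 355.11 + 16.97 = 372.08; u = 16.97/372.08 = 4.56%.
Change = 4.56% − 4.13% = +0.43 pp.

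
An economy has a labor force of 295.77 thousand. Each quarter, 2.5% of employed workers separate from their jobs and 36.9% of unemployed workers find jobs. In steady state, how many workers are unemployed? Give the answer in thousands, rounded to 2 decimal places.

Steady-state unemployment rate u* = s/(s+f) = 2.5/(2.5+36.9) = 0.063452.
Unemployed = u* × labor force = 0.063452 × 295.77 ≈ 18.77 thousand.

About 18.77 thousand are unemployed in steady state.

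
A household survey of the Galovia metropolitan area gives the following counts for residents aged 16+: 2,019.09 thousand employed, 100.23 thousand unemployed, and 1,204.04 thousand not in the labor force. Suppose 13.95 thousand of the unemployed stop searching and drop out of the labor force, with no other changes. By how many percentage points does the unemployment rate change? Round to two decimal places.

The unemployment rate changes by −0.63 percentage points.

Initially, labor force = 2,019.09 + 100.23 = 2,119.32 thousand, so u = 100.23/2,119.32 = 4.73%.
After the change, unemployed and labor force both fall by 13.95 → E = 2,019.09, U = 86.28, labor force = 2,105.37 thousand.
New unemployment rate = 86.28 / 2,105.37 = 4.10%.
Change = 4.10% − 4.73% = −0.63 percentage points.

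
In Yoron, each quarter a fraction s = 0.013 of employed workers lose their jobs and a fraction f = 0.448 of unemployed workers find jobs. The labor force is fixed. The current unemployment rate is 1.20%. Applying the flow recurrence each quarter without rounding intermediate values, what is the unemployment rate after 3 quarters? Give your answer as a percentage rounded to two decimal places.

Unemployment rate after three quarters ≈ 2.57%.

With a fixed labor force, u_{t+1} = u_t + s·(1−u_t) − f·u_t = u_t·(1−s−f) + s.
Here 1−s−f = 0.539 and s = 0.013.
u_1 = 0.012000 × 0.539 + 0.013 = 0.019468.
u_2 = 0.019468 × 0.539 + 0.013 = 0.023493.
u_3 = 0.023493 × 0.539 + 0.013 = 0.025663.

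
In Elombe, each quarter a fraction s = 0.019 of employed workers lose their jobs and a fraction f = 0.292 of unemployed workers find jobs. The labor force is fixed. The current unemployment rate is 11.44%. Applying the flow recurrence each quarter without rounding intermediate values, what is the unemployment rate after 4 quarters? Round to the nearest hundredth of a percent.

With a fixed labor force, u_{t+1} = u_t + s·(1−u_t) − f·u_t = u_t·(1−s−f) + s.
Here 1−s−f = 0.689 and s = 0.019.
u_1 = 0.114400 × 0.689 + 0.019 = 0.097822.
u_2 = 0.097822 × 0.689 + 0.019 = 0.086399.
u_3 = 0.086399 × 0.689 + 0.019 = 0.078529.
u_4 = 0.078529 × 0.689 + 0.019 = 0.073106.

Unemployment rate after four quarters ≈ 7.31%.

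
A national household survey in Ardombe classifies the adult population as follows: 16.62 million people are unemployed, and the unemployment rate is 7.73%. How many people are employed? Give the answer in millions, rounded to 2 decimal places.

About 198.39 million are employed.

Labor force = U / u = 16.62 / 0.0773 ≈ 215.01 million.
Employed = labor force − unemployed = 215.01 − 16.62 = 198.39 million.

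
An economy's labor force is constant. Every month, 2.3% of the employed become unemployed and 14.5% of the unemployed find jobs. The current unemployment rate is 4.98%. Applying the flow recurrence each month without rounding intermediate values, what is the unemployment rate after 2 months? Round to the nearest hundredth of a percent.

Unemployment rate after two months ≈ 7.66%.

With a fixed labor force, u_{t+1} = u_t + s·(1−u_t) − f·u_t = u_t·(1−s−f) + s.
Here 1−s−f = 0.832 and s = 0.023.
u_1 = 0.049800 × 0.832 + 0.023 = 0.064434.
u_2 = 0.064434 × 0.832 + 0.023 = 0.076609.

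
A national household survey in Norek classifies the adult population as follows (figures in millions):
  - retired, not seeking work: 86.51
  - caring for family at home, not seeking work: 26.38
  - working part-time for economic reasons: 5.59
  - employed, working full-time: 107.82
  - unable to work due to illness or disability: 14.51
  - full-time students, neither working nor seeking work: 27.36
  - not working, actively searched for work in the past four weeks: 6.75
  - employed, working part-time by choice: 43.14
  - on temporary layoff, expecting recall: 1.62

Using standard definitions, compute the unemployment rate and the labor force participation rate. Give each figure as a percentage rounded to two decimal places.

Unemployment rate ≈ 5.08%; labor force participation rate ≈ 51.59%.

Employed = 5.59 + 107.82 + 43.14 = 156.55 million (anyone who worked, including part-time for economic reasons, counts as employed).
Unemployed = 6.75 + 1.62 = 8.37 million (jobless and actively searching, or on temporary layoff).
Labor force = 156.55 + 8.37 = 164.92 million.
Not in labor force = 86.51 + 26.38 + 14.51 + 27.36 = 154.76 million (those not working and not actively searching are outside the labor force).
Civilian working-age population = 164.92 + 154.76 = 319.68 million.
Unemployment rate = 8.37 / 164.92 = 5.08%.
Labor force participation rate = 164.92 / 319.68 = 51.59%.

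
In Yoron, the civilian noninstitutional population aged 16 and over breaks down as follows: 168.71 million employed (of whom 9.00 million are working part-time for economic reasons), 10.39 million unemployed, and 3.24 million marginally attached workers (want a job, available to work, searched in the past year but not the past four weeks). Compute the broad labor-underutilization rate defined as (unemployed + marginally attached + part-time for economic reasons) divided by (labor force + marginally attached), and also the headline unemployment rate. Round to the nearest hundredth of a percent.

Broad underutilization rate ≈ 12.41%; headline unemployment rate ≈ 5.80%.

Labor force = 168.71 + 10.39 = 179.10 million.
Numerator = 10.39 + 3.24 + 9.00 = 22.63 million.
Denominator = 179.10 + 3.24 = 182.34 million.
Broad rate = 22.63 / 182.34 = 12.41%.
Headline unemployment rate = 10.39 / 179.10 = 5.80%.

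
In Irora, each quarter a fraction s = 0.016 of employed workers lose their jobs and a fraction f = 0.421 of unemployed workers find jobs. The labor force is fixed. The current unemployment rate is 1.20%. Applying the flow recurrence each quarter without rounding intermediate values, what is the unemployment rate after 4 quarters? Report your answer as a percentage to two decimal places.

Unemployment rate after four quarters ≈ 3.41%.

With a fixed labor force, u_{t+1} = u_t + s·(1−u_t) − f·u_t = u_t·(1−s−f) + s.
Here 1−s−f = 0.563 and s = 0.016.
u_1 = 0.012000 × 0.563 + 0.016 = 0.022756.
u_2 = 0.022756 × 0.563 + 0.016 = 0.028812.
u_3 = 0.028812 × 0.563 + 0.016 = 0.032221.
u_4 = 0.032221 × 0.563 + 0.016 = 0.034140.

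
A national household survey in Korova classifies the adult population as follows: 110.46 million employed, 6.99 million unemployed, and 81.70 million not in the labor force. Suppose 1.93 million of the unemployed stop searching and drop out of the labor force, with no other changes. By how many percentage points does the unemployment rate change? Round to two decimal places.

The unemployment rate changes by −1.57 percentage points.

Initially, labor force = 110.46 + 6.99 = 117.45 million, so u = 6.99/117.45 = 5.95%.
After the change, unemployed and labor force both fall by 1.93 → E = 110.46, U = 5.06, labor force = 115.52 million.
New unemployment rate = 5.06 / 115.52 = 4.38%.
Change = 4.38% − 5.95% = −1.57 percentage points.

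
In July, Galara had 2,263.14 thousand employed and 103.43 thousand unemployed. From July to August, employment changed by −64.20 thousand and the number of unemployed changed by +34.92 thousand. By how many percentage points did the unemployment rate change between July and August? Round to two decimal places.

July: labor force = 2,263.14 + 103.43 = 2,366.57; u = 103.43/2,366.57 = 4.37%.
August: labor force = 2,198.94 + 138.35 = 2,337.29; u = 138.35/2,337.29 = 5.92%.
Change = 5.92% − 4.37% = +1.55 pp.

The unemployment rate changed by +1.55 percentage points.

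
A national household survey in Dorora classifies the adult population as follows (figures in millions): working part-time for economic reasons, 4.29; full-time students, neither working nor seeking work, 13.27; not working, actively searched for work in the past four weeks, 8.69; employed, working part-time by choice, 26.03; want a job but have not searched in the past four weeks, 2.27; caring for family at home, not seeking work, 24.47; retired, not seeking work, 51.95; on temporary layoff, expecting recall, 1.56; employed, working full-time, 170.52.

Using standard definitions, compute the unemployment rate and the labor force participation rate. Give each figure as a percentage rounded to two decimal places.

Unemployment rate ≈ 4.86%; labor force participation rate ≈ 69.66%.

Employed = 4.29 + 26.03 + 170.52 = 200.84 million (anyone who worked, including part-time for economic reasons, counts as employed).
Unemployed = 8.69 + 1.56 = 10.25 million (jobless and actively searching, or on temporary layoff).
Labor force = 200.84 + 10.25 = 211.09 million.
Not in labor force = 13.27 + 2.27 + 24.47 + 51.95 = 91.96 million (those not working and not actively searching are outside the labor force — including those who want a job but have given up searching).
Civilian working-age population = 211.09 + 91.96 = 303.05 million.
Unemployment rate = 10.25 / 211.09 = 4.86%.
Labor force participation rate = 211.09 / 303.05 = 69.66%.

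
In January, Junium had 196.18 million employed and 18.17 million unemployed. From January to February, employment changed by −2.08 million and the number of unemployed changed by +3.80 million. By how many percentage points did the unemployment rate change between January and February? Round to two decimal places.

The unemployment rate changed by +1.69 percentage points.

January: labor force = 196.18 + 18.17 = 214.35; u = 18.17/214.35 = 8.48%.
February: labor force = 194.10 + 21.97 = 216.07; u = 21.97/216.07 = 10.17%.
Change = 10.17% − 8.48% = +1.69 pp.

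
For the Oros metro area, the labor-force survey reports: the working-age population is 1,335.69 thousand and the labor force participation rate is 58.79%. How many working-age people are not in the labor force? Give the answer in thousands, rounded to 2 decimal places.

About 550.44 thousand are not in the labor force.

Share not in the labor force = 1 − 0.5879 = 0.4121.
Not in labor force = 0.4121 × 1,335.69 ≈ 550.44 thousand.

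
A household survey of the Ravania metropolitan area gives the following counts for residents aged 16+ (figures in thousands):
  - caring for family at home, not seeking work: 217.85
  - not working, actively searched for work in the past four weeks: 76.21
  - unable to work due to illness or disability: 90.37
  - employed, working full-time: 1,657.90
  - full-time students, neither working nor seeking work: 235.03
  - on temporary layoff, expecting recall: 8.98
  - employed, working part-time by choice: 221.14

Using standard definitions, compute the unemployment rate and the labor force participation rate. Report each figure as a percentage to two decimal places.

Unemployment rate ≈ 4.34%; labor force participation rate ≈ 78.33%.

Employed = 1,657.90 + 221.14 = 1,879.04 thousand.
Unemployed = 76.21 + 8.98 = 85.19 thousand (jobless and actively searching, or on temporary layoff).
Labor force = 1,879.04 + 85.19 = 1,964.23 thousand.
Not in labor force = 217.85 + 90.37 + 235.03 = 543.25 thousand (those not working and not actively searching are outside the labor force).
Civilian working-age population = 1,964.23 + 543.25 = 2,507.48 thousand.
Unemployment rate = 85.19 / 1,964.23 = 4.34%.
Labor force participation rate = 1,964.23 / 2,507.48 = 78.33%.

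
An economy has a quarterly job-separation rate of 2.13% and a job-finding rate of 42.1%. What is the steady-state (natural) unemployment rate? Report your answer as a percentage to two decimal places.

At steady state the flows balance: s·E = f·U, so U/(E+U) = s/(s+f).
u* = 2.13 / (2.13 + 42.1) = 2.13 / 44.23 = 4.82%.

Steady-state unemployment rate ≈ 4.82%.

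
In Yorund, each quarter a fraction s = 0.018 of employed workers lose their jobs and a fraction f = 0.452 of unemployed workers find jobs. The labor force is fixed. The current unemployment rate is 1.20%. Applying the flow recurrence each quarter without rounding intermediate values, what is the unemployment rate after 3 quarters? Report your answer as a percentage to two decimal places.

With a fixed labor force, u_{t+1} = u_t + s·(1−u_t) − f·u_t = u_t·(1−s−f) + s.
Here 1−s−f = 0.530 and s = 0.018.
u_1 = 0.012000 × 0.530 + 0.018 = 0.024360.
u_2 = 0.024360 × 0.530 + 0.018 = 0.030911.
u_3 = 0.030911 × 0.530 + 0.018 = 0.034383.

Unemployment rate after three quarters ≈ 3.44%.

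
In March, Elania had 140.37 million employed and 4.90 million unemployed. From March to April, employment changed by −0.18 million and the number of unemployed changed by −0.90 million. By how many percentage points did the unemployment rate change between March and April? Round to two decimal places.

The unemployment rate changed by −0.60 percentage points.

March: labor force = 140.37 + 4.90 = 145.27; u = 4.90/145.27 = 3.37%.
April: labor force = 140.19 + 4.00 = 144.19; u = 4.00/144.19 = 2.77%.
Change = 2.77% − 3.37% = −0.60 pp.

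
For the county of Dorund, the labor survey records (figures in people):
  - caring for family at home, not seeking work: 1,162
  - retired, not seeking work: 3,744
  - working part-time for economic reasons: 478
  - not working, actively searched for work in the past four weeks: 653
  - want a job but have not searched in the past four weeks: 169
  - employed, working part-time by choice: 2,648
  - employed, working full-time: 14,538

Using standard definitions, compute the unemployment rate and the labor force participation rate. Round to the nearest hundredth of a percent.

Employed = 478 + 2,648 + 14,538 = 17,664 (anyone who worked, including part-time for economic reasons, counts as employed).
Unemployed = 653.
Labor force = 17,664 + 653 = 18,317.
Not in labor force = 1,162 + 3,744 + 169 = 5,075 (those not working and not actively searching are outside the labor force — including those who want a job but have given up searching).
Civilian working-age population = 18,317 + 5,075 = 23,392.
Unemployment rate = 653 / 18,317 = 3.56%.
Labor force participation rate = 18,317 / 23,392 = 78.30%.

Unemployment rate ≈ 3.56%; labor force participation rate ≈ 78.30%.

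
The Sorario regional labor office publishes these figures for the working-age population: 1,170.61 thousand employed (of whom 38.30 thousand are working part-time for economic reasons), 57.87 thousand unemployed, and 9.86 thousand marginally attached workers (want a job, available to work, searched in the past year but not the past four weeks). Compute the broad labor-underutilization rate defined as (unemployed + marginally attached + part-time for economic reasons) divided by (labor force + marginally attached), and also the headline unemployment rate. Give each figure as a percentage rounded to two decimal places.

Broad underutilization rate ≈ 8.56%; headline unemployment rate ≈ 4.71%.

Labor force = 1,170.61 + 57.87 = 1,228.48 thousand.
Numerator = 57.87 + 9.86 + 38.30 = 106.03 thousand.
Denominator = 1,228.48 + 9.86 = 1,238.34 thousand.
Broad rate = 106.03 / 1,238.34 = 8.56%.
Headline unemployment rate = 57.87 / 1,228.48 = 4.71%.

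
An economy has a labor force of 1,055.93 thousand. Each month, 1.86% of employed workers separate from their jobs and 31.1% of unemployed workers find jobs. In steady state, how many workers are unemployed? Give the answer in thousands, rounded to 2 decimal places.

Steady-state unemployment rate u* = s/(s+f) = 1.86/(1.86+31.1) = 0.056432.
Unemployed = u* × labor force = 0.056432 × 1,055.93 ≈ 59.59 thousand.

About 59.59 thousand are unemployed in steady state.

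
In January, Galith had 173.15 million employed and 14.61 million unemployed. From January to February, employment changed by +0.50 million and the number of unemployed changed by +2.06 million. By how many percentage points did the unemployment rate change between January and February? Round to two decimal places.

The unemployment rate changed by +0.98 percentage points.

January: labor force = 173.15 + 14.61 = 187.76; u = 14.61/187.76 = 7.78%.
February: labor force = 173.65 + 16.67 = 190.32; u = 16.67/190.32 = 8.76%.
Change = 8.76% − 7.78% = +0.98 pp.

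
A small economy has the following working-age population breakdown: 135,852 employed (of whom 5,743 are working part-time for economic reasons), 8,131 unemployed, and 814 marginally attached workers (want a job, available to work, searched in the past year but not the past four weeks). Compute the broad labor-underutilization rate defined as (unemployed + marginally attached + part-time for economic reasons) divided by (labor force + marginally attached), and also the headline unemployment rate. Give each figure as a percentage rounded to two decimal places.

Broad underutilization rate ≈ 10.14%; headline unemployment rate ≈ 5.65%.

Labor force = 135,852 + 8,131 = 143,983.
Numerator = 8,131 + 814 + 5,743 = 14,688.
Denominator = 143,983 + 814 = 144,797.
Broad rate = 14,688 / 144,797 = 10.14%.
Headline unemployment rate = 8,131 / 143,983 = 5.65%.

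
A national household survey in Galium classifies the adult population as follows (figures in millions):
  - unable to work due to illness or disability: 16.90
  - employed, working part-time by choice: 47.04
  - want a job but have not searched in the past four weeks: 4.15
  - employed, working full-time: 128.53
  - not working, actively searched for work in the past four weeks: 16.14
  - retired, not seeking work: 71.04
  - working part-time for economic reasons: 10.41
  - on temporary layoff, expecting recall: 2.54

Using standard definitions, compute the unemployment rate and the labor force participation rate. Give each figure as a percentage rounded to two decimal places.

Unemployment rate ≈ 9.13%; labor force participation rate ≈ 68.97%.

Employed = 47.04 + 128.53 + 10.41 = 185.98 million (anyone who worked, including part-time for economic reasons, counts as employed).
Unemployed = 16.14 + 2.54 = 18.68 million (jobless and actively searching, or on temporary layoff).
Labor force = 185.98 + 18.68 = 204.66 million.
Not in labor force = 16.90 + 4.15 + 71.04 = 92.09 million (those not working and not actively searching are outside the labor force — including those who want a job but have given up searching).
Civilian working-age population = 204.66 + 92.09 = 296.75 million.
Unemployment rate = 18.68 / 204.66 = 9.13%.
Labor force participation rate = 204.66 / 296.75 = 68.97%.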